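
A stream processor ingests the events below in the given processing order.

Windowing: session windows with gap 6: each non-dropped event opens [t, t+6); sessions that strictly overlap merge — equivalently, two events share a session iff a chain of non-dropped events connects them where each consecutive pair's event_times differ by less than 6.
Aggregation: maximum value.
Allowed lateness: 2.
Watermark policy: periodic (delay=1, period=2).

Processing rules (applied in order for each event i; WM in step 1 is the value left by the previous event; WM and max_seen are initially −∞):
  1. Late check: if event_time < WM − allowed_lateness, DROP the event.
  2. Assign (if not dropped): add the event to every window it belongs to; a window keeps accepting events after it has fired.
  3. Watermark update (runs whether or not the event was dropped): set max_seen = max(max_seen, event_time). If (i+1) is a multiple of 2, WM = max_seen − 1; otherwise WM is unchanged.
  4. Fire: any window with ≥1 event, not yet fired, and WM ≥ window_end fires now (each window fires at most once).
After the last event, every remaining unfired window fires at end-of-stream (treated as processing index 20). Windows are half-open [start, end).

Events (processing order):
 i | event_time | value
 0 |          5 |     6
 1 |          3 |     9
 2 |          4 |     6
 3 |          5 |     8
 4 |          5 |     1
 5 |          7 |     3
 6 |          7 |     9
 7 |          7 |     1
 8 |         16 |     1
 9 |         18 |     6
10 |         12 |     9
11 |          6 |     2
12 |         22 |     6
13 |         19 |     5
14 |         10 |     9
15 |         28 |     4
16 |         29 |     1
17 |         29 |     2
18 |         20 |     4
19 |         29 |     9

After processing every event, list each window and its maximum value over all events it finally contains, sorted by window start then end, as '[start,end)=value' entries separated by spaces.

[3,13)=9 [16,28)=6 [28,35)=9

i=0 t=5 v=6: → [5,11); WM=−∞
i=1 t=3 v=9: → [3,11); WM=4
i=2 t=4 v=6: → [3,11); WM=4
i=3 t=5 v=8: → [3,11); WM=4
i=4 t=5 v=1: → [3,11); WM=4
i=5 t=7 v=3: → [3,13); WM=6
i=6 t=7 v=9: → [3,13); WM=6
i=7 t=7 v=1: → [3,13); WM=6
i=8 t=16 v=1: → [16,22); WM=6
i=9 t=18 v=6: → [16,24); WM=17
i=10 t=12 v=9: DROP (t<17-2); WM=17
i=11 t=6 v=2: DROP (t<17-2); WM=17
i=12 t=22 v=6: → [16,28); WM=17
i=13 t=19 v=5: → [16,28); WM=21
i=14 t=10 v=9: DROP (t<21-2); WM=21
i=15 t=28 v=4: → [28,34); WM=27
i=16 t=29 v=1: → [28,35); WM=27
i=17 t=29 v=2: → [28,35); WM=28
i=18 t=20 v=4: DROP (t<28-2); WM=28
i=19 t=29 v=9: → [28,35); WM=28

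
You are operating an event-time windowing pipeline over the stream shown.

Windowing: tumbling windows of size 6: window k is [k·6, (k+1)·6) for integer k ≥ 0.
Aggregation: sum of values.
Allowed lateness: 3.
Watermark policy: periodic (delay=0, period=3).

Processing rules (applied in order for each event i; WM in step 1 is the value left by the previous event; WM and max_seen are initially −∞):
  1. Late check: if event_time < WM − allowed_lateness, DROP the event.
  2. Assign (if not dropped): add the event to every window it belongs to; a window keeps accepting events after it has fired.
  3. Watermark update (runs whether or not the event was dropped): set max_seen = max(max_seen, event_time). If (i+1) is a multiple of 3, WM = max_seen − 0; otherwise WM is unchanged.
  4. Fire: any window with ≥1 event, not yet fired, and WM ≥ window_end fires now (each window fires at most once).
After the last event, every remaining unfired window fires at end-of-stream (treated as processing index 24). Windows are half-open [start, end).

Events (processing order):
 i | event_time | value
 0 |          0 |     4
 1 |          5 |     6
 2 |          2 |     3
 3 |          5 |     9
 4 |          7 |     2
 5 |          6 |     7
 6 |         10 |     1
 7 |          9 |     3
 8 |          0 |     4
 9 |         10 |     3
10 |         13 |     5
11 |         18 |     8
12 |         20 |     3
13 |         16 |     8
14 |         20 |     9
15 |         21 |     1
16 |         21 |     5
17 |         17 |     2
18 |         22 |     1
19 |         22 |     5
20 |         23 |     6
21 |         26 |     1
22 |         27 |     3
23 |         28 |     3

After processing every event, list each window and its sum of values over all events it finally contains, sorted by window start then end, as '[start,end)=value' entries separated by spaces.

i=0 t=0 v=4: → [0,6); WM=−∞
i=1 t=5 v=6: → [0,6); WM=−∞
i=2 t=2 v=3: → [0,6); WM=5
i=3 t=5 v=9: → [0,6); WM=5
i=4 t=7 v=2: → [6,12); WM=5
i=5 t=6 v=7: → [6,12); WM=7; [0,6) fires=22
i=6 t=10 v=1: → [6,12); WM=7
i=7 t=9 v=3: → [6,12); WM=7
i=8 t=0 v=4: DROP (t<7-3); WM=10
i=9 t=10 v=3: → [6,12); WM=10
i=10 t=13 v=5: → [12,18); WM=10
i=11 t=18 v=8: → [18,24); WM=18; [6,12) fires=16 [12,18) fires=5
i=12 t=20 v=3: → [18,24); WM=18
i=13 t=16 v=8: → [12,18); WM=18
i=14 t=20 v=9: → [18,24); WM=20
i=15 t=21 v=1: → [18,24); WM=20
i=16 t=21 v=5: → [18,24); WM=20
i=17 t=17 v=2: → [12,18); WM=21
i=18 t=22 v=1: → [18,24); WM=21
i=19 t=22 v=5: → [18,24); WM=21
i=20 t=23 v=6: → [18,24); WM=23
i=21 t=26 v=1: → [24,30); WM=23
i=22 t=27 v=3: → [24,30); WM=23
i=23 t=28 v=3: → [24,30); WM=28; [18,24) fires=38

[0,6)=22 [6,12)=16 [12,18)=15 [18,24)=38 [24,30)=7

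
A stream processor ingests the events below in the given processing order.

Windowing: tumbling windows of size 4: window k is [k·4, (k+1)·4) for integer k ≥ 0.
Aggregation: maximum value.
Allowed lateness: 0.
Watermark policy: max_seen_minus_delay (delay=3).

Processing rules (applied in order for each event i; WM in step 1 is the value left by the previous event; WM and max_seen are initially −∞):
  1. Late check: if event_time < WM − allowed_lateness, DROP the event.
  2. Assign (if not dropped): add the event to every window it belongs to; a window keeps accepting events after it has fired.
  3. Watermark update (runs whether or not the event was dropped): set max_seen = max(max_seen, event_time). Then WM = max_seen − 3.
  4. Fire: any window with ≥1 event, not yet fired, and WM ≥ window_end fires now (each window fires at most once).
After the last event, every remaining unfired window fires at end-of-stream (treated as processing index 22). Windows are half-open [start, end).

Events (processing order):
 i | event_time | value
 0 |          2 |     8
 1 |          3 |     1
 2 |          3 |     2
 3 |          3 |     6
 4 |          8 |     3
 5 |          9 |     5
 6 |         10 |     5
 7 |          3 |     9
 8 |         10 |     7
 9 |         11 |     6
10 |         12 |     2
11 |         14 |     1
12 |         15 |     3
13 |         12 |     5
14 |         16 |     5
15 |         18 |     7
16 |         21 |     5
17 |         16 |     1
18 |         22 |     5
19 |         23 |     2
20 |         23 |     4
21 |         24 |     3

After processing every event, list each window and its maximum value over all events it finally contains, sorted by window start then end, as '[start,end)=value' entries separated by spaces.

[0,4)=8 [8,12)=7 [12,16)=5 [16,20)=7 [20,24)=5 [24,28)=3

i=0 t=2 v=8: → [0,4); WM=-1
i=1 t=3 v=1: → [0,4); WM=0
i=2 t=3 v=2: → [0,4); WM=0
i=3 t=3 v=6: → [0,4); WM=0
i=4 t=8 v=3: → [8,12); WM=5; [0,4) fires=8
i=5 t=9 v=5: → [8,12); WM=6
i=6 t=10 v=5: → [8,12); WM=7
i=7 t=3 v=9: DROP (t<7-0); WM=7
i=8 t=10 v=7: → [8,12); WM=7
i=9 t=11 v=6: → [8,12); WM=8
i=10 t=12 v=2: → [12,16); WM=9
i=11 t=14 v=1: → [12,16); WM=11
i=12 t=15 v=3: → [12,16); WM=12; [8,12) fires=7
i=13 t=12 v=5: → [12,16); WM=12
i=14 t=16 v=5: → [16,20); WM=13
i=15 t=18 v=7: → [16,20); WM=15
i=16 t=21 v=5: → [20,24); WM=18; [12,16) fires=5
i=17 t=16 v=1: DROP (t<18-0); WM=18
i=18 t=22 v=5: → [20,24); WM=19
i=19 t=23 v=2: → [20,24); WM=20; [16,20) fires=7
i=20 t=23 v=4: → [20,24); WM=20
i=21 t=24 v=3: → [24,28); WM=21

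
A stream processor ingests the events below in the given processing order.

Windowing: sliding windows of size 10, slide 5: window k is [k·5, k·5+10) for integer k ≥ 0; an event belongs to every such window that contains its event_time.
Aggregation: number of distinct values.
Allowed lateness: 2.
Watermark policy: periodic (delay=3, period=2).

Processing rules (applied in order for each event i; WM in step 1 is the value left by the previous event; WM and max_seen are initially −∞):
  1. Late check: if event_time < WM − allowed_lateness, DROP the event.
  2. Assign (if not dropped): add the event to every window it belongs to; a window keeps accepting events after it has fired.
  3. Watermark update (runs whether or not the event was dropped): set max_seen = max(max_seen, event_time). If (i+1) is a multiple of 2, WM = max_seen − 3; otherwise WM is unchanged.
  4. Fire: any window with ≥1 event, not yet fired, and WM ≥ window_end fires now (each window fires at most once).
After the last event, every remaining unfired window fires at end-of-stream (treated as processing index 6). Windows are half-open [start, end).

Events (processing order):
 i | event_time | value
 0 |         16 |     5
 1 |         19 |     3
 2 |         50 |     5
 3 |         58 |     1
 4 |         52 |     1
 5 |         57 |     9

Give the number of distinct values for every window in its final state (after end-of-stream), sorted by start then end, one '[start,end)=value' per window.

i=0 t=16 v=5: → [15,25),[10,20); WM=−∞
i=1 t=19 v=3: → [15,25),[10,20); WM=16
i=2 t=50 v=5: → [50,60),[45,55); WM=16
i=3 t=58 v=1: → [55,65),[50,60); WM=55; [10,20) fires=2 [15,25) fires=2 [45,55) fires=1
i=4 t=52 v=1: DROP (t<55-2); WM=55
i=5 t=57 v=9: → [55,65),[50,60); WM=55

[10,20)=2 [15,25)=2 [45,55)=1 [50,60)=3 [55,65)=2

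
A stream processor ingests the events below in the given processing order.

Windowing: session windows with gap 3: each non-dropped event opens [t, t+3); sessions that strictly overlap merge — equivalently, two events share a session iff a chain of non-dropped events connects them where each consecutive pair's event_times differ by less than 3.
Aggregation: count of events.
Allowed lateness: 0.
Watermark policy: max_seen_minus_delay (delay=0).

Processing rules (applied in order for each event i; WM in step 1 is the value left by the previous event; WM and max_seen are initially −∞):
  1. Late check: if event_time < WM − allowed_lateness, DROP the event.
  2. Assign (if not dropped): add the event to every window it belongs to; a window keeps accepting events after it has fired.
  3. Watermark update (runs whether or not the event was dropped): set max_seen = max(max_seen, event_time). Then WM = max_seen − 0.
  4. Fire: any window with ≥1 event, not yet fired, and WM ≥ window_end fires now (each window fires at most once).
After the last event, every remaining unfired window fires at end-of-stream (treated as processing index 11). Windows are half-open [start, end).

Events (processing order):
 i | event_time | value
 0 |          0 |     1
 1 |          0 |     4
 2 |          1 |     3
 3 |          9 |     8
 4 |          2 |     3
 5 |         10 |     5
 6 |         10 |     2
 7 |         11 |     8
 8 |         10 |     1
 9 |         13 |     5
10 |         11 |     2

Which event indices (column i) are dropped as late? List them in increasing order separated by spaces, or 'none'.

i=0 t=0 v=1: → [0,3); WM=0
i=1 t=0 v=4: → [0,3); WM=0
i=2 t=1 v=3: → [0,4); WM=1
i=3 t=9 v=8: → [9,12); WM=9
i=4 t=2 v=3: DROP (t<9-0); WM=9
i=5 t=10 v=5: → [9,13); WM=10
i=6 t=10 v=2: → [9,13); WM=10
i=7 t=11 v=8: → [9,14); WM=11
i=8 t=10 v=1: DROP (t<11-0); WM=11
i=9 t=13 v=5: → [9,16); WM=13
i=10 t=11 v=2: DROP (t<13-0); WM=13

4 8 10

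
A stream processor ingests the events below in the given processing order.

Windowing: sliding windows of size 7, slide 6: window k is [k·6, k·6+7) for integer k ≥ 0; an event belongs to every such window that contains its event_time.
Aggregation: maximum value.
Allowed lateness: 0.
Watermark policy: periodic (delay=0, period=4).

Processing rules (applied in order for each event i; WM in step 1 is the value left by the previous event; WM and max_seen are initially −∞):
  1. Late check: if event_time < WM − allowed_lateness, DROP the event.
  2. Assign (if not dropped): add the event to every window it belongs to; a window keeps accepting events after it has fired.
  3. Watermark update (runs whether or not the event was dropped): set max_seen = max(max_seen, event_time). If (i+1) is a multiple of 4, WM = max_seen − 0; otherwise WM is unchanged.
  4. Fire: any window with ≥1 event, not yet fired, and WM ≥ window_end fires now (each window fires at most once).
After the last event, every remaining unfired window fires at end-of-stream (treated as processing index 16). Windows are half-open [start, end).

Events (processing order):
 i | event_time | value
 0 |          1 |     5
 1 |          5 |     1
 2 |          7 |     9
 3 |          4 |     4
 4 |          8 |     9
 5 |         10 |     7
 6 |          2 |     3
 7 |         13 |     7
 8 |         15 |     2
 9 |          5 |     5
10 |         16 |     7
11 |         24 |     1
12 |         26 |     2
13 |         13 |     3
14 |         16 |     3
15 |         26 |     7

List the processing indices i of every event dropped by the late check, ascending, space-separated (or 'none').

i=0 t=1 v=5: → [0,7); WM=−∞
i=1 t=5 v=1: → [0,7); WM=−∞
i=2 t=7 v=9: → [6,13); WM=−∞
i=3 t=4 v=4: → [0,7); WM=7; [0,7) fires=5
i=4 t=8 v=9: → [6,13); WM=7
i=5 t=10 v=7: → [6,13); WM=7
i=6 t=2 v=3: DROP (t<7-0); WM=7
i=7 t=13 v=7: → [12,19); WM=13; [6,13) fires=9
i=8 t=15 v=2: → [12,19); WM=13
i=9 t=5 v=5: DROP (t<13-0); WM=13
i=10 t=16 v=7: → [12,19); WM=13
i=11 t=24 v=1: → [24,31),[18,25); WM=24; [12,19) fires=7
i=12 t=26 v=2: → [24,31); WM=24
i=13 t=13 v=3: DROP (t<24-0); WM=24
i=14 t=16 v=3: DROP (t<24-0); WM=24
i=15 t=26 v=7: → [24,31); WM=26; [18,25) fires=1

6 9 13 14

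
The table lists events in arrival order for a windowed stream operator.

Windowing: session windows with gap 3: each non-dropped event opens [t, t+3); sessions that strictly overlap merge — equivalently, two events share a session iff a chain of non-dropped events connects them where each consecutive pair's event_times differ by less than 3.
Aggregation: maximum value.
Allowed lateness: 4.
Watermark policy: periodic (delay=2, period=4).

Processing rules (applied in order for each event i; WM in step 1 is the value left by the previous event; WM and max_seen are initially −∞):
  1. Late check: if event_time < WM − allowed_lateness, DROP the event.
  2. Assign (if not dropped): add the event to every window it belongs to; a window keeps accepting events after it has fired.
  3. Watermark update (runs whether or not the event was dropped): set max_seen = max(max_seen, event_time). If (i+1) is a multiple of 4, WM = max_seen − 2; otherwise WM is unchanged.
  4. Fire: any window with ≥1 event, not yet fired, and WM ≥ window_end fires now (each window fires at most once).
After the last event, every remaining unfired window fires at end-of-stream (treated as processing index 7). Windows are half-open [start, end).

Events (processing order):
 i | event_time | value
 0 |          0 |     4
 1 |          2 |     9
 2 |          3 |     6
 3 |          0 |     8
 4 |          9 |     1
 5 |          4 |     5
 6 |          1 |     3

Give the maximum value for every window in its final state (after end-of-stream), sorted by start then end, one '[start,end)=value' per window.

[0,7)=9 [9,12)=1

i=0 t=0 v=4: → [0,3); WM=−∞
i=1 t=2 v=9: → [0,5); WM=−∞
i=2 t=3 v=6: → [0,6); WM=−∞
i=3 t=0 v=8: → [0,6); WM=1
i=4 t=9 v=1: → [9,12); WM=1
i=5 t=4 v=5: → [0,7); WM=1
i=6 t=1 v=3: → [0,7); WM=1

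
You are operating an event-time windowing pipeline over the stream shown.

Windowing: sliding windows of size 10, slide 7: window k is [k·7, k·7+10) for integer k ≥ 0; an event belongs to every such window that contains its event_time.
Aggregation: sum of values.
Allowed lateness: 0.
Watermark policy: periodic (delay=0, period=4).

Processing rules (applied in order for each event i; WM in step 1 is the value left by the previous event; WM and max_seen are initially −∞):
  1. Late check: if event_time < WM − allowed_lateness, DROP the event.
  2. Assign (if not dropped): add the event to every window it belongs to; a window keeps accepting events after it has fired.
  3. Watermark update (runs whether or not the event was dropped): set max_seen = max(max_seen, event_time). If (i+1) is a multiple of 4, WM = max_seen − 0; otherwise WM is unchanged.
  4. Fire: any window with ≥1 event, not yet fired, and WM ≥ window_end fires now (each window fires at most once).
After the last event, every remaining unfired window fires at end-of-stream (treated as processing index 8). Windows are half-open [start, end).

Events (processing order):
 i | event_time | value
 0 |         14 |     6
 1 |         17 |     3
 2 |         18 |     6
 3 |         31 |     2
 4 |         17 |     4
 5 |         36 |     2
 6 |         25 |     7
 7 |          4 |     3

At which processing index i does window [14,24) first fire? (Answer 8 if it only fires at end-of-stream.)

i=0 t=14 v=6: → [14,24),[7,17); WM=−∞
i=1 t=17 v=3: → [14,24); WM=−∞
i=2 t=18 v=6: → [14,24); WM=−∞
i=3 t=31 v=2: → [28,38); WM=31; [7,17) fires=6 [14,24) fires=15
i=4 t=17 v=4: DROP (t<31-0); WM=31
i=5 t=36 v=2: → [35,45),[28,38); WM=31
i=6 t=25 v=7: DROP (t<31-0); WM=31
i=7 t=4 v=3: DROP (t<31-0); WM=36

3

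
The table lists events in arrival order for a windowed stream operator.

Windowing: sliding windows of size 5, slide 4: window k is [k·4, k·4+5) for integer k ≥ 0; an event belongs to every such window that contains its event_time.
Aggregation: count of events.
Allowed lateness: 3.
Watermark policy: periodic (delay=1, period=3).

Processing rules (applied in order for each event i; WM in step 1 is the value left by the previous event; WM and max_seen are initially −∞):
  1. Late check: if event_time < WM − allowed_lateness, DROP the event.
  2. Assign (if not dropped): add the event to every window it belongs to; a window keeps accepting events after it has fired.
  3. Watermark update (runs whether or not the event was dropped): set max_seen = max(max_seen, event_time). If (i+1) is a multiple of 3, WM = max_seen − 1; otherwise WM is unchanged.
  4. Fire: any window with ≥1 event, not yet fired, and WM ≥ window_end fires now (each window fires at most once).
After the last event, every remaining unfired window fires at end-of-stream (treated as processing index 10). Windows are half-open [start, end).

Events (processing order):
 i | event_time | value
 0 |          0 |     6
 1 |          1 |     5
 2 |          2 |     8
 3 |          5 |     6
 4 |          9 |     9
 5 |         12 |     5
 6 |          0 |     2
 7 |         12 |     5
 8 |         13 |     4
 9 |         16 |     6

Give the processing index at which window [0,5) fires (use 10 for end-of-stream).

i=0 t=0 v=6: → [0,5); WM=−∞
i=1 t=1 v=5: → [0,5); WM=−∞
i=2 t=2 v=8: → [0,5); WM=1
i=3 t=5 v=6: → [4,9); WM=1
i=4 t=9 v=9: → [8,13); WM=1
i=5 t=12 v=5: → [12,17),[8,13); WM=11; [0,5) fires=3 [4,9) fires=1
i=6 t=0 v=2: DROP (t<11-3); WM=11
i=7 t=12 v=5: → [12,17),[8,13); WM=11
i=8 t=13 v=4: → [12,17); WM=12
i=9 t=16 v=6: → [16,21),[12,17); WM=12

5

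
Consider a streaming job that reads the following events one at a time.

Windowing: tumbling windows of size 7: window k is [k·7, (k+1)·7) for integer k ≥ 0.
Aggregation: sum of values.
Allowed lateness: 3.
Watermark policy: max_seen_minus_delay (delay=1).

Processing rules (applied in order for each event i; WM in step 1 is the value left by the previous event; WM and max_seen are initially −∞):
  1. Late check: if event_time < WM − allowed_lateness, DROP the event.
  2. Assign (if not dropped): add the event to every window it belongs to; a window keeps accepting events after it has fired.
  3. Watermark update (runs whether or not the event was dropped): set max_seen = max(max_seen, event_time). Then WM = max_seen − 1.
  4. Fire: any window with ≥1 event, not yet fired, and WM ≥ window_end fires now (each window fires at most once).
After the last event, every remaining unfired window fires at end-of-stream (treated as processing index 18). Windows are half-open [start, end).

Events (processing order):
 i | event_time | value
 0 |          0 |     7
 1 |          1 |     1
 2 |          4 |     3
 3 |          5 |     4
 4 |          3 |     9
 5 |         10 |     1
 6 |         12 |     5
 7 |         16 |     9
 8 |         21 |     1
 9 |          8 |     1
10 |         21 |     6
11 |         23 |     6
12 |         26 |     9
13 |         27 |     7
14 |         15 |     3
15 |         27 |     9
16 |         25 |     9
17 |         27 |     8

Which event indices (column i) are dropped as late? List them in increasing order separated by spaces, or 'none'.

i=0 t=0 v=7: → [0,7); WM=-1
i=1 t=1 v=1: → [0,7); WM=0
i=2 t=4 v=3: → [0,7); WM=3
i=3 t=5 v=4: → [0,7); WM=4
i=4 t=3 v=9: → [0,7); WM=4
i=5 t=10 v=1: → [7,14); WM=9; [0,7) fires=24
i=6 t=12 v=5: → [7,14); WM=11
i=7 t=16 v=9: → [14,21); WM=15; [7,14) fires=6
i=8 t=21 v=1: → [21,28); WM=20
i=9 t=8 v=1: DROP (t<20-3); WM=20
i=10 t=21 v=6: → [21,28); WM=20
i=11 t=23 v=6: → [21,28); WM=22; [14,21) fires=9
i=12 t=26 v=9: → [21,28); WM=25
i=13 t=27 v=7: → [21,28); WM=26
i=14 t=15 v=3: DROP (t<26-3); WM=26
i=15 t=27 v=9: → [21,28); WM=26
i=16 t=25 v=9: → [21,28); WM=26
i=17 t=27 v=8: → [21,28); WM=26

9 14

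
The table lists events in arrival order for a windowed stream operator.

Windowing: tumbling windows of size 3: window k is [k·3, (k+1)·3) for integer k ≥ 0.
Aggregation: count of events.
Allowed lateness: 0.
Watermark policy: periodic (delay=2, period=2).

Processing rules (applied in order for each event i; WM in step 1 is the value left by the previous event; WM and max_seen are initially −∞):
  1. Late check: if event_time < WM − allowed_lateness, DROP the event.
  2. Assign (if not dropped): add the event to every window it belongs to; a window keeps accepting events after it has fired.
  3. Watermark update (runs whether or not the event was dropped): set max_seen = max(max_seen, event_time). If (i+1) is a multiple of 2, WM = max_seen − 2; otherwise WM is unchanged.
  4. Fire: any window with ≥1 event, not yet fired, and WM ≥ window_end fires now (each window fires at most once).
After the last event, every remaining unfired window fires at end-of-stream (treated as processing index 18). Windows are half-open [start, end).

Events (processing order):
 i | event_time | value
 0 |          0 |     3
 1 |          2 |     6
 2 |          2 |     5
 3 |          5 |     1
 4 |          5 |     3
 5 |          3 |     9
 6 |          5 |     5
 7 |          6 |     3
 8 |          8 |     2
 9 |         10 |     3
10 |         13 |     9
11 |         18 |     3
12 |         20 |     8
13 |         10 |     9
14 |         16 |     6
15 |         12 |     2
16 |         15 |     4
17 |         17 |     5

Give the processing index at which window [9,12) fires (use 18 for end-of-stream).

11

i=0 t=0 v=3: → [0,3); WM=−∞
i=1 t=2 v=6: → [0,3); WM=0
i=2 t=2 v=5: → [0,3); WM=0
i=3 t=5 v=1: → [3,6); WM=3; [0,3) fires=3
i=4 t=5 v=3: → [3,6); WM=3
i=5 t=3 v=9: → [3,6); WM=3
i=6 t=5 v=5: → [3,6); WM=3
i=7 t=6 v=3: → [6,9); WM=4
i=8 t=8 v=2: → [6,9); WM=4
i=9 t=10 v=3: → [9,12); WM=8; [3,6) fires=4
i=10 t=13 v=9: → [12,15); WM=8
i=11 t=18 v=3: → [18,21); WM=16; [6,9) fires=2 [9,12) fires=1 [12,15) fires=1
i=12 t=20 v=8: → [18,21); WM=16
i=13 t=10 v=9: DROP (t<16-0); WM=18
i=14 t=16 v=6: DROP (t<18-0); WM=18
i=15 t=12 v=2: DROP (t<18-0); WM=18
i=16 t=15 v=4: DROP (t<18-0); WM=18
i=17 t=17 v=5: DROP (t<18-0); WM=18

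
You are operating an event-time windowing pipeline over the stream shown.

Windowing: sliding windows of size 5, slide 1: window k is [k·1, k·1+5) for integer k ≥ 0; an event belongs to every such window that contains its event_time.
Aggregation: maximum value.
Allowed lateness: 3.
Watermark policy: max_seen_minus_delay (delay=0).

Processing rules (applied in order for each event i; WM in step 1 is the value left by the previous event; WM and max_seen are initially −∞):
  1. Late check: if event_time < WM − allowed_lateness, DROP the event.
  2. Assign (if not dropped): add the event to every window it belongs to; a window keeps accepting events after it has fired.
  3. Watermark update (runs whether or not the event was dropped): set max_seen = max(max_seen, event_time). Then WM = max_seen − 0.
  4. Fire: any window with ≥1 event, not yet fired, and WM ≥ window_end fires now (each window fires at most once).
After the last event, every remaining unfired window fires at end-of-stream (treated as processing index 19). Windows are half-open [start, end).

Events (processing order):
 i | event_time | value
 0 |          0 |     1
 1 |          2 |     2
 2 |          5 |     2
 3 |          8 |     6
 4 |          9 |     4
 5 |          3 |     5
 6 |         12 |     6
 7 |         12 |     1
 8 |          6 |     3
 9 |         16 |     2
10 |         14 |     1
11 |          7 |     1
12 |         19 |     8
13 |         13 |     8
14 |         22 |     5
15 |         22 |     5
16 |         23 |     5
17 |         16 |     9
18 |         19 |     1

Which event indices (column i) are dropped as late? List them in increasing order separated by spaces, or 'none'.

i=0 t=0 v=1: → [0,5); WM=0
i=1 t=2 v=2: → [2,7),[1,6),[0,5); WM=2
i=2 t=5 v=2: → [5,10),[4,9),[3,8),[2,7),[1,6); WM=5; [0,5) fires=2
i=3 t=8 v=6: → [8,13),[7,12),[6,11),[5,10),[4,9); WM=8; [1,6) fires=2 [2,7) fires=2 [3,8) fires=2
i=4 t=9 v=4: → [9,14),[8,13),[7,12),[6,11),[5,10); WM=9; [4,9) fires=6
i=5 t=3 v=5: DROP (t<9-3); WM=9
i=6 t=12 v=6: → [12,17),[11,16),[10,15),[9,14),[8,13); WM=12; [5,10) fires=6 [6,11) fires=6 [7,12) fires=6
i=7 t=12 v=1: → [12,17),[11,16),[10,15),[9,14),[8,13); WM=12
i=8 t=6 v=3: DROP (t<12-3); WM=12
i=9 t=16 v=2: → [16,21),[15,20),[14,19),[13,18),[12,17); WM=16; [8,13) fires=6 [9,14) fires=6 [10,15) fires=6 [11,16) fires=6
i=10 t=14 v=1: → [14,19),[13,18),[12,17),[11,16),[10,15); WM=16
i=11 t=7 v=1: DROP (t<16-3); WM=16
i=12 t=19 v=8: → [19,24),[18,23),[17,22),[16,21),[15,20); WM=19; [12,17) fires=6 [13,18) fires=2 [14,19) fires=2
i=13 t=13 v=8: DROP (t<19-3); WM=19
i=14 t=22 v=5: → [22,27),[21,26),[20,25),[19,24),[18,23); WM=22; [15,20) fires=8 [16,21) fires=8 [17,22) fires=8
i=15 t=22 v=5: → [22,27),[21,26),[20,25),[19,24),[18,23); WM=22
i=16 t=23 v=5: → [23,28),[22,27),[21,26),[20,25),[19,24); WM=23; [18,23) fires=8
i=17 t=16 v=9: DROP (t<23-3); WM=23
i=18 t=19 v=1: DROP (t<23-3); WM=23

5 8 11 13 17 18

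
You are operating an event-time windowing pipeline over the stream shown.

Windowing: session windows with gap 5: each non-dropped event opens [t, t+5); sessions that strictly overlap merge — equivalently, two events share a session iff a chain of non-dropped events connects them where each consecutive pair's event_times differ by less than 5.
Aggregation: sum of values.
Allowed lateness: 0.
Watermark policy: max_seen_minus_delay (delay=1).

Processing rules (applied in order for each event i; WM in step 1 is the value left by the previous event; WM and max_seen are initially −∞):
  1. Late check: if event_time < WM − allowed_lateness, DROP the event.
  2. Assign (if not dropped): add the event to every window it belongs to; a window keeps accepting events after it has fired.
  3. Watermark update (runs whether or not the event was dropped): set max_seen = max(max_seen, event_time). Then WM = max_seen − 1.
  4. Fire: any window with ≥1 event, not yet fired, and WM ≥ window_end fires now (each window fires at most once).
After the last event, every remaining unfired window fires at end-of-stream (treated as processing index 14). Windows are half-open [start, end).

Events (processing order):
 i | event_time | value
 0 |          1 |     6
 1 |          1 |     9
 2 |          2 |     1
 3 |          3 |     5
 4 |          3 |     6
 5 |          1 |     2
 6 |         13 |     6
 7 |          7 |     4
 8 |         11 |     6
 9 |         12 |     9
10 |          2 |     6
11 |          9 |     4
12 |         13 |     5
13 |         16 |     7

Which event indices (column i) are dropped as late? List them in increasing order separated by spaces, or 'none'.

5 7 8 10 11

i=0 t=1 v=6: → [1,6); WM=0
i=1 t=1 v=9: → [1,6); WM=0
i=2 t=2 v=1: → [1,7); WM=1
i=3 t=3 v=5: → [1,8); WM=2
i=4 t=3 v=6: → [1,8); WM=2
i=5 t=1 v=2: DROP (t<2-0); WM=2
i=6 t=13 v=6: → [13,18); WM=12
i=7 t=7 v=4: DROP (t<12-0); WM=12
i=8 t=11 v=6: DROP (t<12-0); WM=12
i=9 t=12 v=9: → [12,18); WM=12
i=10 t=2 v=6: DROP (t<12-0); WM=12
i=11 t=9 v=4: DROP (t<12-0); WM=12
i=12 t=13 v=5: → [12,18); WM=12
i=13 t=16 v=7: → [12,21); WM=15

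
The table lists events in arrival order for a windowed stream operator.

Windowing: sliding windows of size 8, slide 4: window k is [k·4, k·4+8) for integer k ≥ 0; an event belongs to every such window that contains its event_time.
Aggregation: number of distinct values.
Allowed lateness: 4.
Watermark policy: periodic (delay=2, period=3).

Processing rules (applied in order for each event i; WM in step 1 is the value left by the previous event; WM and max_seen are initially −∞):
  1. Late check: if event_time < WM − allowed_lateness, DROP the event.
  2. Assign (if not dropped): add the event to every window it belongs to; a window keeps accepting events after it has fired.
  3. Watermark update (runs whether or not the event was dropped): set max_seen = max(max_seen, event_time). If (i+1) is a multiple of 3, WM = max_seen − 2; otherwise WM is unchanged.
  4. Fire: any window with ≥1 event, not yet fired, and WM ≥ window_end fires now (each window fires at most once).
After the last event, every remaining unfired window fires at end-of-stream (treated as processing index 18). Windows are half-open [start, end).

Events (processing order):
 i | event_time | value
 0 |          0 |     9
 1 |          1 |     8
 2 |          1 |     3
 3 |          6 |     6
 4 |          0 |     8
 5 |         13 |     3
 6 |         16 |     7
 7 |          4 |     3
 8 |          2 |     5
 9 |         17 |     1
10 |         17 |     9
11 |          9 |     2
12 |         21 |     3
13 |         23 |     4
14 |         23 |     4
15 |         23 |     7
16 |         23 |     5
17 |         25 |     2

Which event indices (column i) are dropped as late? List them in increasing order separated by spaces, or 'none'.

7 8 11

i=0 t=0 v=9: → [0,8); WM=−∞
i=1 t=1 v=8: → [0,8); WM=−∞
i=2 t=1 v=3: → [0,8); WM=-1
i=3 t=6 v=6: → [4,12),[0,8); WM=-1
i=4 t=0 v=8: → [0,8); WM=-1
i=5 t=13 v=3: → [12,20),[8,16); WM=11; [0,8) fires=4
i=6 t=16 v=7: → [16,24),[12,20); WM=11
i=7 t=4 v=3: DROP (t<11-4); WM=11
i=8 t=2 v=5: DROP (t<11-4); WM=14; [4,12) fires=1
i=9 t=17 v=1: → [16,24),[12,20); WM=14
i=10 t=17 v=9: → [16,24),[12,20); WM=14
i=11 t=9 v=2: DROP (t<14-4); WM=15
i=12 t=21 v=3: → [20,28),[16,24); WM=15
i=13 t=23 v=4: → [20,28),[16,24); WM=15
i=14 t=23 v=4: → [20,28),[16,24); WM=21; [8,16) fires=1 [12,20) fires=4
i=15 t=23 v=7: → [20,28),[16,24); WM=21
i=16 t=23 v=5: → [20,28),[16,24); WM=21
i=17 t=25 v=2: → [24,32),[20,28); WM=23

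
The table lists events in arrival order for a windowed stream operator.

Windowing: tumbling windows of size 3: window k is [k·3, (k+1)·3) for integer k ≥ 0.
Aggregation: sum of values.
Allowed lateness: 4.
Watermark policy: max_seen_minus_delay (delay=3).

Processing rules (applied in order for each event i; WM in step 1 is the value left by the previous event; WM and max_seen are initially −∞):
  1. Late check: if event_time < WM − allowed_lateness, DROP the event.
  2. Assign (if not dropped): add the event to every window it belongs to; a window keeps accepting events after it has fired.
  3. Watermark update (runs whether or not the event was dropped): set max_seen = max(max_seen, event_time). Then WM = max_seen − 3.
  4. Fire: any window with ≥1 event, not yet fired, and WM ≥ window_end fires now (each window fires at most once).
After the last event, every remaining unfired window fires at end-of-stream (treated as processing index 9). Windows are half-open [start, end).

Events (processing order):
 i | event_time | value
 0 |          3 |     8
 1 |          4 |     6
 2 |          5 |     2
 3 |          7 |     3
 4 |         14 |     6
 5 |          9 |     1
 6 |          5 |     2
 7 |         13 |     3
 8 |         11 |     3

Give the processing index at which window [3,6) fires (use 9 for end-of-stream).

i=0 t=3 v=8: → [3,6); WM=0
i=1 t=4 v=6: → [3,6); WM=1
i=2 t=5 v=2: → [3,6); WM=2
i=3 t=7 v=3: → [6,9); WM=4
i=4 t=14 v=6: → [12,15); WM=11; [3,6) fires=16 [6,9) fires=3
i=5 t=9 v=1: → [9,12); WM=11
i=6 t=5 v=2: DROP (t<11-4); WM=11
i=7 t=13 v=3: → [12,15); WM=11
i=8 t=11 v=3: → [9,12); WM=11

4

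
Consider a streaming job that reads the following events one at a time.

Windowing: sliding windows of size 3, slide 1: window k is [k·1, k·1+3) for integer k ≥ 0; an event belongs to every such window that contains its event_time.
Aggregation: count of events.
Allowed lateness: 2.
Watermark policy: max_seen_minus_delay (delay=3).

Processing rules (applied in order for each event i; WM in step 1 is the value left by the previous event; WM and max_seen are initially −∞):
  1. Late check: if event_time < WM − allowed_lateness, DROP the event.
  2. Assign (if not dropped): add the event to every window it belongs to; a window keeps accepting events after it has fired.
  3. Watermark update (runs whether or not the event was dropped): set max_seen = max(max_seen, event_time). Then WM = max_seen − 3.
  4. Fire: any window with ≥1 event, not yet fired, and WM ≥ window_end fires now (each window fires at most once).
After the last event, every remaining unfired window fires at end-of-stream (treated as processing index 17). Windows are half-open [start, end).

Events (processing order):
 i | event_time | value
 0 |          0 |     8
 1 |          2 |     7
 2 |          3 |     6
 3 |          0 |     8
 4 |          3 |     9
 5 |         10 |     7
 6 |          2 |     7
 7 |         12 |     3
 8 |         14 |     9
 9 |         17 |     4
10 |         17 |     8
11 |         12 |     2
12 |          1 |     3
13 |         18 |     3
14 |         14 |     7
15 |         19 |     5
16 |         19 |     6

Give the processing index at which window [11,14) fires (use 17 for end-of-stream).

i=0 t=0 v=8: → [0,3); WM=-3
i=1 t=2 v=7: → [2,5),[1,4),[0,3); WM=-1
i=2 t=3 v=6: → [3,6),[2,5),[1,4); WM=0
i=3 t=0 v=8: → [0,3); WM=0
i=4 t=3 v=9: → [3,6),[2,5),[1,4); WM=0
i=5 t=10 v=7: → [10,13),[9,12),[8,11); WM=7; [0,3) fires=3 [1,4) fires=3 [2,5) fires=3 [3,6) fires=2
i=6 t=2 v=7: DROP (t<7-2); WM=7
i=7 t=12 v=3: → [12,15),[11,14),[10,13); WM=9
i=8 t=14 v=9: → [14,17),[13,16),[12,15); WM=11; [8,11) fires=1
i=9 t=17 v=4: → [17,20),[16,19),[15,18); WM=14; [9,12) fires=1 [10,13) fires=2 [11,14) fires=1
i=10 t=17 v=8: → [17,20),[16,19),[15,18); WM=14
i=11 t=12 v=2: → [12,15),[11,14),[10,13); WM=14
i=12 t=1 v=3: DROP (t<14-2); WM=14
i=13 t=18 v=3: → [18,21),[17,20),[16,19); WM=15; [12,15) fires=3
i=14 t=14 v=7: → [14,17),[13,16),[12,15); WM=15
i=15 t=19 v=5: → [19,22),[18,21),[17,20); WM=16; [13,16) fires=2
i=16 t=19 v=6: → [19,22),[18,21),[17,20); WM=16

9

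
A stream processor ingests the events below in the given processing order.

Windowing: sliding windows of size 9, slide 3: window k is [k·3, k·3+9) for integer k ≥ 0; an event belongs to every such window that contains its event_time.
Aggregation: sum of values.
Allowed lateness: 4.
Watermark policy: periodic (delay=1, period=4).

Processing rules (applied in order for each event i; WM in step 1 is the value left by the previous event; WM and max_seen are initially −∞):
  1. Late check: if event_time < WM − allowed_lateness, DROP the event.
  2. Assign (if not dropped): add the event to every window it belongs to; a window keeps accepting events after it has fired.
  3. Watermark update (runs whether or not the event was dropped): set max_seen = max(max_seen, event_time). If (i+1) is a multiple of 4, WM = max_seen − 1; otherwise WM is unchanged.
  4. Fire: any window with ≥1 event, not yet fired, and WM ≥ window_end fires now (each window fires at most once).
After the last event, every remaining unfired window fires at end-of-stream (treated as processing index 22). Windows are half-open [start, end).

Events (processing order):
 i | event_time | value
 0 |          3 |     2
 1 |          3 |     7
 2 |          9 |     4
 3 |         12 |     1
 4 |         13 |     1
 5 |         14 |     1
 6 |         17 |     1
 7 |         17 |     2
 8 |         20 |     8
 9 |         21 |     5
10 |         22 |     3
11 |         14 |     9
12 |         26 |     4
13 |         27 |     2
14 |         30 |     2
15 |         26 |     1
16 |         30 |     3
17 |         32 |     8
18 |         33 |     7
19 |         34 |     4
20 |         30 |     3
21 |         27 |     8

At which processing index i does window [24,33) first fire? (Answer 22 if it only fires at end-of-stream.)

19

i=0 t=3 v=2: → [3,12),[0,9); WM=−∞
i=1 t=3 v=7: → [3,12),[0,9); WM=−∞
i=2 t=9 v=4: → [9,18),[6,15),[3,12); WM=−∞
i=3 t=12 v=1: → [12,21),[9,18),[6,15); WM=11; [0,9) fires=9
i=4 t=13 v=1: → [12,21),[9,18),[6,15); WM=11
i=5 t=14 v=1: → [12,21),[9,18),[6,15); WM=11
i=6 t=17 v=1: → [15,24),[12,21),[9,18); WM=11
i=7 t=17 v=2: → [15,24),[12,21),[9,18); WM=16; [3,12) fires=13 [6,15) fires=7
i=8 t=20 v=8: → [18,27),[15,24),[12,21); WM=16
i=9 t=21 v=5: → [21,30),[18,27),[15,24); WM=16
i=10 t=22 v=3: → [21,30),[18,27),[15,24); WM=16
i=11 t=14 v=9: → [12,21),[9,18),[6,15); WM=21; [9,18) fires=19 [12,21) fires=23
i=12 t=26 v=4: → [24,33),[21,30),[18,27); WM=21
i=13 t=27 v=2: → [27,36),[24,33),[21,30); WM=21
i=14 t=30 v=2: → [30,39),[27,36),[24,33); WM=21
i=15 t=26 v=1: → [24,33),[21,30),[18,27); WM=29; [15,24) fires=19 [18,27) fires=21
i=16 t=30 v=3: → [30,39),[27,36),[24,33); WM=29
i=17 t=32 v=8: → [30,39),[27,36),[24,33); WM=29
i=18 t=33 v=7: → [33,42),[30,39),[27,36); WM=29
i=19 t=34 v=4: → [33,42),[30,39),[27,36); WM=33; [21,30) fires=15 [24,33) fires=20
i=20 t=30 v=3: → [30,39),[27,36),[24,33); WM=33
i=21 t=27 v=8: DROP (t<33-4); WM=33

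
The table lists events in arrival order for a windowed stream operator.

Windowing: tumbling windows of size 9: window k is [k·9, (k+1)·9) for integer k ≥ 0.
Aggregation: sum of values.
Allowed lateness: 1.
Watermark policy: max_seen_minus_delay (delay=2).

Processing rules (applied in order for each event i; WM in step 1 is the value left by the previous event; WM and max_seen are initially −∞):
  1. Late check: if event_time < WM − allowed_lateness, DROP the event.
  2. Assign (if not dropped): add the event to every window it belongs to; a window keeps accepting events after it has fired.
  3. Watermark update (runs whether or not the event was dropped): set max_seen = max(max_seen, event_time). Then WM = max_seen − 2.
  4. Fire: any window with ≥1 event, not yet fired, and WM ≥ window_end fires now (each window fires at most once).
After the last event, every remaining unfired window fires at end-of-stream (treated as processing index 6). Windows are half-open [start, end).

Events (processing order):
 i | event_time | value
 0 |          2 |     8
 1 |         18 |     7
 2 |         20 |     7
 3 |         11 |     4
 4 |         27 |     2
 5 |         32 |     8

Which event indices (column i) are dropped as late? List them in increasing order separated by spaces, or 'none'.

3

i=0 t=2 v=8: → [0,9); WM=0
i=1 t=18 v=7: → [18,27); WM=16; [0,9) fires=8
i=2 t=20 v=7: → [18,27); WM=18
i=3 t=11 v=4: DROP (t<18-1); WM=18
i=4 t=27 v=2: → [27,36); WM=25
i=5 t=32 v=8: → [27,36); WM=30; [18,27) fires=14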